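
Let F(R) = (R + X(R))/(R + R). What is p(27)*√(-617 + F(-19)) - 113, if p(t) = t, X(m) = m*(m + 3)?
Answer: -113 + 27*I*√2498/2 ≈ -113.0 + 674.73*I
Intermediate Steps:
X(m) = m*(3 + m)
F(R) = (R + R*(3 + R))/(2*R) (F(R) = (R + R*(3 + R))/(R + R) = (R + R*(3 + R))/((2*R)) = (R + R*(3 + R))*(1/(2*R)) = (R + R*(3 + R))/(2*R))
p(27)*√(-617 + F(-19)) - 113 = 27*√(-617 + (2 + (½)*(-19))) - 113 = 27*√(-617 + (2 - 19/2)) - 113 = 27*√(-617 - 15/2) - 113 = 27*√(-1249/2) - 113 = 27*(I*√2498/2) - 113 = 27*I*√2498/2 - 113 = -113 + 27*I*√2498/2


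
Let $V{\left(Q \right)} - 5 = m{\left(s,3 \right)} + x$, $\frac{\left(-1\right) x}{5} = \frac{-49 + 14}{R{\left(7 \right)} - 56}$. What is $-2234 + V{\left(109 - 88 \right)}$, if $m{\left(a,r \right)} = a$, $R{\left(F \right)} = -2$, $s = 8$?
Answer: $- \frac{128993}{58} \approx -2224.0$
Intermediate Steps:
$x = - \frac{175}{58}$ ($x = - 5 \frac{-49 + 14}{-2 - 56} = - 5 \left(- \frac{35}{-58}\right) = - 5 \left(\left(-35\right) \left(- \frac{1}{58}\right)\right) = \left(-5\right) \frac{35}{58} = - \frac{175}{58} \approx -3.0172$)
$V{\left(Q \right)} = \frac{579}{58}$ ($V{\left(Q \right)} = 5 + \left(8 - \frac{175}{58}\right) = 5 + \frac{289}{58} = \frac{579}{58}$)
$-2234 + V{\left(109 - 88 \right)} = -2234 + \frac{579}{58} = - \frac{128993}{58}$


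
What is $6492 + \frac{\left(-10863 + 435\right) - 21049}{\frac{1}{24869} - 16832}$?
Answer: $\frac{2718301586957}{418595007} \approx 6493.9$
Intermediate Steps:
$6492 + \frac{\left(-10863 + 435\right) - 21049}{\frac{1}{24869} - 16832} = 6492 + \frac{-10428 - 21049}{\frac{1}{24869} - 16832} = 6492 - \frac{31477}{- \frac{418595007}{24869}} = 6492 - - \frac{782801513}{418595007} = 6492 + \frac{782801513}{418595007} = \frac{2718301586957}{418595007}$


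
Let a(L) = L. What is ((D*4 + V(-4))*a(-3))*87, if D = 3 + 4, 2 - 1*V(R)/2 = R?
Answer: -10440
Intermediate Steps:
V(R) = 4 - 2*R
D = 7
((D*4 + V(-4))*a(-3))*87 = ((7*4 + (4 - 2*(-4)))*(-3))*87 = ((28 + (4 + 8))*(-3))*87 = ((28 + 12)*(-3))*87 = (40*(-3))*87 = -120*87 = -10440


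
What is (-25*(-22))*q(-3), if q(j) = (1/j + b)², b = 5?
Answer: 107800/9 ≈ 11978.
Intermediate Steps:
q(j) = (5 + 1/j)² (q(j) = (1/j + 5)² = (5 + 1/j)²)
(-25*(-22))*q(-3) = (-25*(-22))*((1 + 5*(-3))²/(-3)²) = 550*((1 - 15)²/9) = 550*((⅑)*(-14)²) = 550*((⅑)*196) = 550*(196/9) = 107800/9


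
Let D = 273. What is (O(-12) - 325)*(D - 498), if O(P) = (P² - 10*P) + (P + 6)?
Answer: 15075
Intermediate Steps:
O(P) = 6 + P² - 9*P (O(P) = (P² - 10*P) + (6 + P) = 6 + P² - 9*P)
(O(-12) - 325)*(D - 498) = ((6 + (-12)² - 9*(-12)) - 325)*(273 - 498) = ((6 + 144 + 108) - 325)*(-225) = (258 - 325)*(-225) = -67*(-225) = 15075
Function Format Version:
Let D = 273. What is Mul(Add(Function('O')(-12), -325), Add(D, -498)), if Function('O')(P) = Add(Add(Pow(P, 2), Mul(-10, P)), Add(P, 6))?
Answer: 15075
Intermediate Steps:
Function('O')(P) = Add(6, Pow(P, 2), Mul(-9, P)) (Function('O')(P) = Add(Add(Pow(P, 2), Mul(-10, P)), Add(6, P)) = Add(6, Pow(P, 2), Mul(-9, P)))
Mul(Add(Function('O')(-12), -325), Add(D, -498)) = Mul(Add(Add(6, Pow(-12, 2), Mul(-9, -12)), -325), Add(273, -498)) = Mul(Add(Add(6, 144, 108), -325), -225) = Mul(Add(258, -325), -225) = Mul(-67, -225) = 15075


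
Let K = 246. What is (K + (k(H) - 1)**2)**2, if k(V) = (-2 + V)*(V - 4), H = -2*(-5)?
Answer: 6027025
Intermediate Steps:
H = 10
k(V) = (-4 + V)*(-2 + V) (k(V) = (-2 + V)*(-4 + V) = (-4 + V)*(-2 + V))
(K + (k(H) - 1)**2)**2 = (246 + ((8 + 10**2 - 6*10) - 1)**2)**2 = (246 + ((8 + 100 - 60) - 1)**2)**2 = (246 + (48 - 1)**2)**2 = (246 + 47**2)**2 = (246 + 2209)**2 = 2455**2 = 6027025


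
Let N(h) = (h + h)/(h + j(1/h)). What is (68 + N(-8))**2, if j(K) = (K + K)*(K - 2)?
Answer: 281031696/57121 ≈ 4919.9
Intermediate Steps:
j(K) = 2*K*(-2 + K) (j(K) = (2*K)*(-2 + K) = 2*K*(-2 + K))
N(h) = 2*h/(h + 2*(-2 + 1/h)/h) (N(h) = (h + h)/(h + 2*(-2 + 1/h)/h) = (2*h)/(h + 2*(-2 + 1/h)/h) = 2*h/(h + 2*(-2 + 1/h)/h))
(68 + N(-8))**2 = (68 + 2*(-8)**3/(2 + (-8)**3 - 4*(-8)))**2 = (68 + 2*(-512)/(2 - 512 + 32))**2 = (68 + 2*(-512)/(-478))**2 = (68 + 2*(-512)*(-1/478))**2 = (68 + 512/239)**2 = (16764/239)**2 = 281031696/57121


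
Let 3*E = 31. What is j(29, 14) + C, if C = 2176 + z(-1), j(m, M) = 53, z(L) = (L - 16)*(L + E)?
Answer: 6211/3 ≈ 2070.3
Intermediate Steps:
E = 31/3 (E = (⅓)*31 = 31/3 ≈ 10.333)
z(L) = (-16 + L)*(31/3 + L) (z(L) = (L - 16)*(L + 31/3) = (-16 + L)*(31/3 + L))
C = 6052/3 (C = 2176 + (-496/3 + (-1)² - 17/3*(-1)) = 2176 + (-496/3 + 1 + 17/3) = 2176 - 476/3 = 6052/3 ≈ 2017.3)
j(29, 14) + C = 53 + 6052/3 = 6211/3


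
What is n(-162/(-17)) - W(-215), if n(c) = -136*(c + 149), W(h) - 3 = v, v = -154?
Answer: -21409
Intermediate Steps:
W(h) = -151 (W(h) = 3 - 154 = -151)
n(c) = -20264 - 136*c (n(c) = -136*(149 + c) = -20264 - 136*c)
n(-162/(-17)) - W(-215) = (-20264 - (-22032)/(-17)) - 1*(-151) = (-20264 - (-22032)*(-1)/17) + 151 = (-20264 - 136*162/17) + 151 = (-20264 - 1296) + 151 = -21560 + 151 = -21409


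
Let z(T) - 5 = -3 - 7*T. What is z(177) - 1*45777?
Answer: -47014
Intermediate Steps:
z(T) = 2 - 7*T (z(T) = 5 + (-3 - 7*T) = 2 - 7*T)
z(177) - 1*45777 = (2 - 7*177) - 1*45777 = (2 - 1239) - 45777 = -1237 - 45777 = -47014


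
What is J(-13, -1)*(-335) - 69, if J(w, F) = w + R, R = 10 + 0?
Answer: 936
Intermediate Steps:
R = 10
J(w, F) = 10 + w (J(w, F) = w + 10 = 10 + w)
J(-13, -1)*(-335) - 69 = (10 - 13)*(-335) - 69 = -3*(-335) - 69 = 1005 - 69 = 936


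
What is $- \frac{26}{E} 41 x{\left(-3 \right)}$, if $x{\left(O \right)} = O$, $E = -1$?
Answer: $-3198$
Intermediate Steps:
$- \frac{26}{E} 41 x{\left(-3 \right)} = - \frac{26}{-1} \cdot 41 \left(-3\right) = \left(-26\right) \left(-1\right) 41 \left(-3\right) = 26 \cdot 41 \left(-3\right) = 1066 \left(-3\right) = -3198$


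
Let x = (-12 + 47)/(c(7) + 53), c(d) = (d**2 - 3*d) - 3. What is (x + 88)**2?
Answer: 47596201/6084 ≈ 7823.2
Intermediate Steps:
c(d) = -3 + d**2 - 3*d
x = 35/78 (x = (-12 + 47)/((-3 + 7**2 - 3*7) + 53) = 35/((-3 + 49 - 21) + 53) = 35/(25 + 53) = 35/78 ≈ 0.44872)
(x + 88)**2 = (35/78 + 88)**2 = (6899/78)**2 = 47596201/6084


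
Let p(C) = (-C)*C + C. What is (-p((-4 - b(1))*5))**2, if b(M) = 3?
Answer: 1587600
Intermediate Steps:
p(C) = C - C**2 (p(C) = -C**2 + C = C - C**2)
(-p((-4 - b(1))*5))**2 = (-(-4 - 1*3)*5*(1 - (-4 - 1*3)*5))**2 = (-(-4 - 3)*5*(1 - (-4 - 3)*5))**2 = (-(-7*5)*(1 - (-7)*5))**2 = (-(-35)*(1 - 1*(-35)))**2 = (-(-35)*(1 + 35))**2 = (-(-35)*36)**2 = (-1*(-1260))**2 = 1260**2 = 1587600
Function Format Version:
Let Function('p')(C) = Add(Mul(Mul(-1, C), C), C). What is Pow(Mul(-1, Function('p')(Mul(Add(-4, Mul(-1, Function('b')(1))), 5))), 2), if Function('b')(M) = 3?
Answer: 1587600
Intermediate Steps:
Function('p')(C) = Add(C, Mul(-1, Pow(C, 2))) (Function('p')(C) = Add(Mul(-1, Pow(C, 2)), C) = Add(C, Mul(-1, Pow(C, 2))))
Pow(Mul(-1, Function('p')(Mul(Add(-4, Mul(-1, Function('b')(1))), 5))), 2) = Pow(Mul(-1, Mul(Mul(Add(-4, Mul(-1, 3)), 5), Add(1, Mul(-1, Mul(Add(-4, Mul(-1, 3)), 5))))), 2) = Pow(Mul(-1, Mul(Mul(Add(-4, -3), 5), Add(1, Mul(-1, Mul(Add(-4, -3), 5))))), 2) = Pow(Mul(-1, Mul(Mul(-7, 5), Add(1, Mul(-1, Mul(-7, 5))))), 2) = Pow(Mul(-1, Mul(-35, Add(1, Mul(-1, -35)))), 2) = Pow(Mul(-1, Mul(-35, Add(1, 35))), 2) = Pow(Mul(-1, Mul(-35, 36)), 2) = Pow(Mul(-1, -1260), 2) = Pow(1260, 2) = 1587600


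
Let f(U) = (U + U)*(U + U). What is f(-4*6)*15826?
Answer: 36463104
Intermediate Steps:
f(U) = 4*U**2 (f(U) = (2*U)*(2*U) = 4*U**2)
f(-4*6)*15826 = (4*(-4*6)**2)*15826 = (4*(-24)**2)*15826 = (4*576)*15826 = 2304*15826 = 36463104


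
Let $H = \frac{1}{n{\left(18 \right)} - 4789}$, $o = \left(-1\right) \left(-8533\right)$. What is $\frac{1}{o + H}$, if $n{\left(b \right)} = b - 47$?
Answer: $\frac{4818}{41111993} \approx 0.00011719$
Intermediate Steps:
$o = 8533$
$n{\left(b \right)} = -47 + b$
$H = - \frac{1}{4818}$ ($H = \frac{1}{\left(-47 + 18\right) - 4789} = \frac{1}{-29 - 4789} = \frac{1}{-4818} = - \frac{1}{4818} \approx -0.00020756$)
$\frac{1}{o + H} = \frac{1}{8533 - \frac{1}{4818}} = \frac{1}{\frac{41111993}{4818}} = \frac{4818}{41111993}$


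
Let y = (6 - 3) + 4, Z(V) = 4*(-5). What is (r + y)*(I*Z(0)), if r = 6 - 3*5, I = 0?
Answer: 0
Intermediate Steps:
Z(V) = -20
r = -9 (r = 6 - 15 = -9)
y = 7 (y = 3 + 4 = 7)
(r + y)*(I*Z(0)) = (-9 + 7)*(0*(-20)) = -2*0 = 0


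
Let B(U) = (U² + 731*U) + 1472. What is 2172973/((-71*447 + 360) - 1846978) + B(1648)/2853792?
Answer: 72863472569/335027154510 ≈ 0.21749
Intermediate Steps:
B(U) = 1472 + U² + 731*U
2172973/((-71*447 + 360) - 1846978) + B(1648)/2853792 = 2172973/((-71*447 + 360) - 1846978) + (1472 + 1648² + 731*1648)/2853792 = 2172973/((-31737 + 360) - 1846978) + (1472 + 2715904 + 1204688)*(1/2853792) = 2172973/(-31377 - 1846978) + 3922064*(1/2853792) = 2172973/(-1878355) + 245129/178362 = 2172973*(-1/1878355) + 245129/178362 = -2172973/1878355 + 245129/178362 = 72863472569/335027154510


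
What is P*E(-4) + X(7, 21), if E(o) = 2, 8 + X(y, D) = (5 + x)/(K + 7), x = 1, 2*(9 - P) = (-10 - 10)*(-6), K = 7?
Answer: -767/7 ≈ -109.57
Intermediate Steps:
P = -51 (P = 9 - (-10 - 10)*(-6)/2 = 9 - (-10)*(-6) = 9 - ½*120 = 9 - 60 = -51)
X(y, D) = -53/7 (X(y, D) = -8 + (5 + 1)/(7 + 7) = -8 + 6/14 = -8 + 6*(1/14) = -8 + 3/7 = -53/7)
P*E(-4) + X(7, 21) = -51*2 - 53/7 = -102 - 53/7 = -767/7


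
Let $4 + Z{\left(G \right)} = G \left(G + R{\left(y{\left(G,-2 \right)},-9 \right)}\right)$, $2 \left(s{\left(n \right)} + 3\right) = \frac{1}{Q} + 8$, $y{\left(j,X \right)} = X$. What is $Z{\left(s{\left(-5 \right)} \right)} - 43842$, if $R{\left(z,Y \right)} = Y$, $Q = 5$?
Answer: $- \frac{4385469}{100} \approx -43855.0$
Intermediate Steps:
$s{\left(n \right)} = \frac{11}{10}$ ($s{\left(n \right)} = -3 + \frac{\frac{1}{5} + 8}{2} = -3 + \frac{1}{2} \cdot \frac{41}{5} = -3 + \frac{41}{10} = \frac{11}{10}$)
$Z{\left(G \right)} = -4 + G \left(-9 + G\right)$ ($Z{\left(G \right)} = -4 + G \left(G - 9\right) = -4 + G \left(-9 + G\right)$)
$Z{\left(s{\left(-5 \right)} \right)} - 43842 = \left(-4 + \left(\frac{11}{10}\right)^{2} - \frac{99}{10}\right) - 43842 = \left(-4 + \frac{121}{100} - \frac{99}{10}\right) - 43842 = - \frac{1269}{100} - 43842 = - \frac{4385469}{100}$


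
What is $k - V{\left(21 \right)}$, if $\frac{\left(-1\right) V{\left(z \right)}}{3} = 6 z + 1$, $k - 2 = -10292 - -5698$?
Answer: $-4211$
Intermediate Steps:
$k = -4592$ ($k = 2 - 4594 = -4592$)
$V{\left(z \right)} = -3 - 18 z$ ($V{\left(z \right)} = - 3 \left(6 z + 1\right) = - 3 \left(1 + 6 z\right) = -3 - 18 z$)
$k - V{\left(21 \right)} = -4592 - \left(-3 - 378\right) = -4592 - -381 = -4592 + 381 = -4211$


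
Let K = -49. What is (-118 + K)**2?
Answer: 27889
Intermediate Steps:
(-118 + K)**2 = (-118 - 49)**2 = (-167)**2 = 27889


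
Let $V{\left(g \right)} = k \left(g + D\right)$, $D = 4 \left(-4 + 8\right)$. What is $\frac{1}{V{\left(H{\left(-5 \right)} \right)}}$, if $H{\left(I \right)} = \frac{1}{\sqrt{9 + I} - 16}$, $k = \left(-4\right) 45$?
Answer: $- \frac{7}{20070} \approx -0.00034878$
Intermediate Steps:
$k = -180$
$D = 16$ ($D = 4 \cdot 4 = 16$)
$H{\left(I \right)} = \frac{1}{-16 + \sqrt{9 + I}}$
$V{\left(g \right)} = -2880 - 180 g$ ($V{\left(g \right)} = - 180 \left(g + 16\right) = - 180 \left(16 + g\right) = -2880 - 180 g$)
$\frac{1}{V{\left(H{\left(-5 \right)} \right)}} = \frac{1}{-2880 - \frac{180}{-16 + \sqrt{9 - 5}}} = \frac{1}{-2880 - \frac{180}{-16 + \sqrt{4}}} = \frac{1}{-2880 - \frac{180}{-16 + 2}} = \frac{1}{-2880 - \frac{180}{-14}} = \frac{1}{-2880 - - \frac{90}{7}} = \frac{1}{-2880 + \frac{90}{7}} = \frac{1}{- \frac{20070}{7}} = - \frac{7}{20070}$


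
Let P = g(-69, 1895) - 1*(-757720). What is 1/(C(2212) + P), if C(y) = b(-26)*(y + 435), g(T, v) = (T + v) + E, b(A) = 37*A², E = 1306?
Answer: 1/66967616 ≈ 1.4933e-8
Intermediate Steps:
g(T, v) = 1306 + T + v (g(T, v) = (T + v) + 1306 = 1306 + T + v)
P = 760852 (P = (1306 - 69 + 1895) - 1*(-757720) = 3132 + 757720 = 760852)
C(y) = 10880220 + 25012*y (C(y) = (37*(-26)²)*(y + 435) = (37*676)*(435 + y) = 25012*(435 + y) = 10880220 + 25012*y)
1/(C(2212) + P) = 1/((10880220 + 25012*2212) + 760852) = 1/((10880220 + 55326544) + 760852) = 1/(66206764 + 760852) = 1/66967616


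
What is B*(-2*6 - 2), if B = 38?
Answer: -532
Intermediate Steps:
B*(-2*6 - 2) = 38*(-2*6 - 2) = 38*(-12 - 2) = 38*(-14) = -532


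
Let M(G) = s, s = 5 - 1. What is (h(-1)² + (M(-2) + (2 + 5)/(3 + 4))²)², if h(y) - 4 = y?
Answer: 1156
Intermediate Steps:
s = 4
h(y) = 4 + y
M(G) = 4
(h(-1)² + (M(-2) + (2 + 5)/(3 + 4))²)² = ((4 - 1)² + (4 + (2 + 5)/(3 + 4))²)² = (3² + (4 + 7/7)²)² = (9 + (4 + 7*(⅐))²)² = (9 + (4 + 1)²)² = (9 + 5²)² = (9 + 25)² = 34² = 1156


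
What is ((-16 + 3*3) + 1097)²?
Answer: 1188100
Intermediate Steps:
((-16 + 3*3) + 1097)² = ((-16 + 9) + 1097)² = (-7 + 1097)² = 1090² = 1188100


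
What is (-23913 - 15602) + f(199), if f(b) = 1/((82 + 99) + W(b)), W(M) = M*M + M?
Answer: -1579849214/39981 ≈ -39515.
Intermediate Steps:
W(M) = M + M² (W(M) = M² + M = M + M²)
f(b) = 1/(181 + b*(1 + b)) (f(b) = 1/((82 + 99) + b*(1 + b)) = 1/(181 + b*(1 + b)))
(-23913 - 15602) + f(199) = (-23913 - 15602) + 1/(181 + 199*(1 + 199)) = -39515 + 1/(181 + 199*200) = -39515 + 1/(181 + 39800) = -39515 + 1/39981 = -1579849214/39981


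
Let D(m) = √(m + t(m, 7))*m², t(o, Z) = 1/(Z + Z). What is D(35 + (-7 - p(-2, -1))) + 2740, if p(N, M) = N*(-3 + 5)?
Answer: 2740 + 512*√6286/7 ≈ 8539.1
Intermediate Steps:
p(N, M) = 2*N (p(N, M) = N*2 = 2*N)
t(o, Z) = 1/(2*Z)
D(m) = m²*√(1/14 + m) (D(m) = √(m + (½)/7)*m² = √(m + (½)*(⅐))*m² = √(m + 1/14)*m² = √(1/14 + m)*m² = m²*√(1/14 + m))
D(35 + (-7 - p(-2, -1))) + 2740 = (35 + (-7 - 2*(-2)))²*√(14 + 196*(35 + (-7 - 2*(-2))))/14 + 2740 = (35 + (-7 - 1*(-4)))²*√(14 + 196*(35 + (-7 - 1*(-4))))/14 + 2740 = (35 + (-7 + 4))²*√(14 + 196*(35 + (-7 + 4)))/14 + 2740 = (35 - 3)²*√(14 + 196*(35 - 3))/14 + 2740 = (1/14)*32²*√(14 + 196*32) + 2740 = (1/14)*1024*√(14 + 6272) + 2740 = (1/14)*1024*√6286 + 2740 = 512*√6286/7 + 2740 = 2740 + 512*√6286/7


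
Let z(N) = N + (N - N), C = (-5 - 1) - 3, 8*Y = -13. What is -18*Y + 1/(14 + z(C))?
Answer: 589/20 ≈ 29.450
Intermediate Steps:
Y = -13/8 (Y = (⅛)*(-13) = -13/8 ≈ -1.6250)
C = -9 (C = -6 - 3 = -9)
z(N) = N (z(N) = N + 0 = N)
-18*Y + 1/(14 + z(C)) = -18*(-13/8) + 1/(14 - 9) = 117/4 + 1/5 = 117/4 + ⅕ = 589/20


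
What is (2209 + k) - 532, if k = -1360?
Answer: 317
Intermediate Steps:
(2209 + k) - 532 = (2209 - 1360) - 532 = 849 - 532 = 317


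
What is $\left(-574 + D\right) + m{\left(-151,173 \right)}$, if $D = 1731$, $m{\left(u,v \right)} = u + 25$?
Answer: $1031$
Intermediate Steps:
$m{\left(u,v \right)} = 25 + u$
$\left(-574 + D\right) + m{\left(-151,173 \right)} = \left(-574 + 1731\right) + \left(25 - 151\right) = 1157 - 126 = 1031$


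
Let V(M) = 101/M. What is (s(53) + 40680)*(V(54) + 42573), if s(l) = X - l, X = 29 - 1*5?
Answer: 93458396993/54 ≈ 1.7307e+9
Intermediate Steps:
X = 24 (X = 29 - 5 = 24)
s(l) = 24 - l
(s(53) + 40680)*(V(54) + 42573) = ((24 - 1*53) + 40680)*(101/54 + 42573) = ((24 - 53) + 40680)*(101*(1/54) + 42573) = (-29 + 40680)*(101/54 + 42573) = 40651*(2299043/54) = 93458396993/54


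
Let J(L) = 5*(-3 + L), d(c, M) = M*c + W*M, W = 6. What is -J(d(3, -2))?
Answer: 105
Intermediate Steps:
d(c, M) = 6*M + M*c (d(c, M) = M*c + 6*M = 6*M + M*c)
J(L) = -15 + 5*L
-J(d(3, -2)) = -(-15 + 5*(-2*(6 + 3))) = -(-15 + 5*(-2*9)) = -(-15 + 5*(-18)) = -(-15 - 90) = -1*(-105) = 105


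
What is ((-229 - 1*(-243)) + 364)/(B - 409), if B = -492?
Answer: -378/901 ≈ -0.41953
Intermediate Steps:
((-229 - 1*(-243)) + 364)/(B - 409) = ((-229 - 1*(-243)) + 364)/(-492 - 409) = ((-229 + 243) + 364)/(-901) = (14 + 364)*(-1/901) = 378*(-1/901) = -378/901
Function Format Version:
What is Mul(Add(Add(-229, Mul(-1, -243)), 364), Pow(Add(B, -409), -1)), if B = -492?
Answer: Rational(-378, 901) ≈ -0.41953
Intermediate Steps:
Mul(Add(Add(-229, Mul(-1, -243)), 364), Pow(Add(B, -409), -1)) = Mul(Add(Add(-229, Mul(-1, -243)), 364), Pow(Add(-492, -409), -1)) = Mul(Add(Add(-229, 243), 364), Pow(-901, -1)) = Mul(Add(14, 364), Rational(-1, 901)) = Mul(378, Rational(-1, 901)) = Rational(-378, 901)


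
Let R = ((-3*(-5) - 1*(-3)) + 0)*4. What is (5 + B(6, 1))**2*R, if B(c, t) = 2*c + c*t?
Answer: 38088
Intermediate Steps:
R = 72 (R = ((15 + 3) + 0)*4 = (18 + 0)*4 = 18*4 = 72)
(5 + B(6, 1))**2*R = (5 + 6*(2 + 1))**2*72 = (5 + 6*3)**2*72 = (5 + 18)**2*72 = 23**2*72 = 529*72 = 38088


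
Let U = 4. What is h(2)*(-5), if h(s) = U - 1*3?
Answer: -5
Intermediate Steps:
h(s) = 1 (h(s) = 4 - 1*3 = 4 - 3 = 1)
h(2)*(-5) = 1*(-5) = -5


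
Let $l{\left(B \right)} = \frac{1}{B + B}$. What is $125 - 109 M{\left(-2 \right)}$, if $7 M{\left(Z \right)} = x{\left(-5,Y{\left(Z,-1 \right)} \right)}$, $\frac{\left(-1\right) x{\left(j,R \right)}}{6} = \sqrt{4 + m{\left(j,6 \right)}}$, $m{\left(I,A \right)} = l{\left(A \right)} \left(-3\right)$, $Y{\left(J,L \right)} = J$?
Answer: $125 + \frac{327 \sqrt{15}}{7} \approx 305.92$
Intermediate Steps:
$l{\left(B \right)} = \frac{1}{2 B}$
$m{\left(I,A \right)} = - \frac{3}{2 A}$ ($m{\left(I,A \right)} = \frac{1}{2 A} \left(-3\right) = - \frac{3}{2 A}$)
$x{\left(j,R \right)} = - 3 \sqrt{15}$ ($x{\left(j,R \right)} = - 6 \sqrt{4 - \frac{3}{2 \cdot 6}} = - 6 \sqrt{4 - \frac{1}{4}} = - 6 \sqrt{\frac{15}{4}} = - 6 \frac{\sqrt{15}}{2} = - 3 \sqrt{15}$)
$M{\left(Z \right)} = - \frac{3 \sqrt{15}}{7}$ ($M{\left(Z \right)} = \frac{\left(-3\right) \sqrt{15}}{7} = - \frac{3 \sqrt{15}}{7}$)
$125 - 109 M{\left(-2 \right)} = 125 - 109 \left(- \frac{3 \sqrt{15}}{7}\right) = 125 + \frac{327 \sqrt{15}}{7}$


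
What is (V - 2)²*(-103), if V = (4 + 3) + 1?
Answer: -3708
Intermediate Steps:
V = 8 (V = 7 + 1 = 8)
(V - 2)²*(-103) = (8 - 2)²*(-103) = 6²*(-103) = 36*(-103) = -3708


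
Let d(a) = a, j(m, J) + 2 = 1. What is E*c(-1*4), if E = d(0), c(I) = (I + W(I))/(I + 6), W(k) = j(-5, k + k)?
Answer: 0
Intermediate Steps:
j(m, J) = -1 (j(m, J) = -2 + 1 = -1)
W(k) = -1
c(I) = (-1 + I)/(6 + I) (c(I) = (I - 1)/(I + 6) = (-1 + I)/(6 + I))
E = 0
E*c(-1*4) = 0*((-1 - 1*4)/(6 - 1*4)) = 0*((-1 - 4)/(6 - 4)) = 0*(-5/2) = 0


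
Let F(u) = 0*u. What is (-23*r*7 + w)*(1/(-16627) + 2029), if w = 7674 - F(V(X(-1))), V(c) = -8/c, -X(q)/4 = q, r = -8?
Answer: 302343663084/16627 ≈ 1.8184e+7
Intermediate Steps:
X(q) = -4*q
F(u) = 0
w = 7674 (w = 7674 - 1*0 = 7674 + 0 = 7674)
(-23*r*7 + w)*(1/(-16627) + 2029) = (-23*(-8)*7 + 7674)*(1/(-16627) + 2029) = (184*7 + 7674)*(-1/16627 + 2029) = (1288 + 7674)*(33736182/16627) = 8962*(33736182/16627) = 302343663084/16627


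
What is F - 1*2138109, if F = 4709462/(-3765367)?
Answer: -8050769780465/3765367 ≈ -2.1381e+6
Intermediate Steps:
F = -4709462/3765367 (F = 4709462*(-1/3765367) = -4709462/3765367 ≈ -1.2507)
F - 1*2138109 = -4709462/3765367 - 1*2138109 = -4709462/3765367 - 2138109 = -8050769780465/3765367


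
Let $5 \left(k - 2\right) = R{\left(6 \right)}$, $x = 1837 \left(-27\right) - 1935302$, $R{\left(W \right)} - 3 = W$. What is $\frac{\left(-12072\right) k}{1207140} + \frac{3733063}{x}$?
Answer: $- \frac{1915576760139}{998355580475} \approx -1.9187$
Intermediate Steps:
$R{\left(W \right)} = 3 + W$
$x = -1984901$ ($x = -49599 - 1935302 = -1984901$)
$k = \frac{19}{5}$ ($k = 2 + \frac{3 + 6}{5} = 2 + \frac{1}{5} \cdot 9 = 2 + \frac{9}{5} = \frac{19}{5} \approx 3.8$)
$\frac{\left(-12072\right) k}{1207140} + \frac{3733063}{x} = \frac{\left(-12072\right) \frac{19}{5}}{1207140} + \frac{3733063}{-1984901} = \left(- \frac{229368}{5}\right) \frac{1}{1207140} + 3733063 \left(- \frac{1}{1984901}\right) = - \frac{19114}{502975} - \frac{3733063}{1984901} = - \frac{1915576760139}{998355580475}$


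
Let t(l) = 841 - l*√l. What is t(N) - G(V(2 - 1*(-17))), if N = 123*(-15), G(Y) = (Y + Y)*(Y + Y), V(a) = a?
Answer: -603 + 5535*I*√205 ≈ -603.0 + 79249.0*I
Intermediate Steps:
G(Y) = 4*Y² (G(Y) = (2*Y)*(2*Y) = 4*Y²)
N = -1845
t(l) = 841 - l^(3/2)
t(N) - G(V(2 - 1*(-17))) = (841 - (-1845)^(3/2)) - 4*(2 - 1*(-17))² = (841 - (-5535)*I*√205) - 4*(2 + 17)² = (841 + 5535*I*√205) - 4*19² = (841 + 5535*I*√205) - 4*361 = (841 + 5535*I*√205) - 1*1444 = (841 + 5535*I*√205) - 1444 = -603 + 5535*I*√205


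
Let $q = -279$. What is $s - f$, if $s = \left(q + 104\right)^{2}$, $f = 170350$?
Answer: $-139725$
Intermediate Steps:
$s = 30625$ ($s = \left(-279 + 104\right)^{2} = \left(-175\right)^{2} = 30625$)
$s - f = 30625 - 170350 = -139725$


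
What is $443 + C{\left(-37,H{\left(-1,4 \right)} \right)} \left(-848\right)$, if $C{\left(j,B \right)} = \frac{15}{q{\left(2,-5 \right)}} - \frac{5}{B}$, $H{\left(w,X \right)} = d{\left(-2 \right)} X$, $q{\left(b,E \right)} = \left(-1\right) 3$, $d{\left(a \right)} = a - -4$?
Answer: $5213$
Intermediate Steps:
$d{\left(a \right)} = 4 + a$ ($d{\left(a \right)} = a + 4 = 4 + a$)
$q{\left(b,E \right)} = -3$
$H{\left(w,X \right)} = 2 X$ ($H{\left(w,X \right)} = \left(4 - 2\right) X = 2 X$)
$C{\left(j,B \right)} = -5 - \frac{5}{B}$ ($C{\left(j,B \right)} = \frac{15}{-3} - \frac{5}{B} = 15 \left(- \frac{1}{3}\right) - \frac{5}{B} = -5 - \frac{5}{B}$)
$443 + C{\left(-37,H{\left(-1,4 \right)} \right)} \left(-848\right) = 443 + \left(-5 - \frac{5}{2 \cdot 4}\right) \left(-848\right) = 443 + \left(-5 - \frac{5}{8}\right) \left(-848\right) = 443 - -4770 = 443 + 4770 = 5213$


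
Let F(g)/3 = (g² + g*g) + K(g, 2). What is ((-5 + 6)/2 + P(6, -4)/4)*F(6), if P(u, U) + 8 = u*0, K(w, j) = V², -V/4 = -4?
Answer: -1476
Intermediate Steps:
V = 16 (V = -4*(-4) = 16)
K(w, j) = 256 (K(w, j) = 16² = 256)
F(g) = 768 + 6*g² (F(g) = 3*((g² + g*g) + 256) = 3*((g² + g²) + 256) = 3*(2*g² + 256) = 3*(256 + 2*g²) = 768 + 6*g²)
P(u, U) = -8 (P(u, U) = -8 + u*0 = -8 + 0 = -8)
((-5 + 6)/2 + P(6, -4)/4)*F(6) = ((-5 + 6)/2 - 8/4)*(768 + 6*6²) = (1*(½) - 8*¼)*(768 + 6*36) = (½ - 2)*(768 + 216) = -3/2*984 = -1476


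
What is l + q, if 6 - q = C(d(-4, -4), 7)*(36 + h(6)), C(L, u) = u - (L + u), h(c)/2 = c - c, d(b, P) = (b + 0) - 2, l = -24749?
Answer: -24959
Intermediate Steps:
d(b, P) = -2 + b (d(b, P) = b - 2 = -2 + b)
h(c) = 0 (h(c) = 2*(c - c) = 2*0 = 0)
C(L, u) = -L (C(L, u) = u + (-L - u) = -L)
q = -210 (q = 6 - (-(-2 - 4))*(36 + 0) = 6 - (-1*(-6))*36 = 6 - 6*36 = 6 - 1*216 = 6 - 216 = -210)
l + q = -24749 - 210 = -24959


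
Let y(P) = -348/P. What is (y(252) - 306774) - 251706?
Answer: -11728109/21 ≈ -5.5848e+5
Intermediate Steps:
(y(252) - 306774) - 251706 = (-348/252 - 306774) - 251706 = (-348*1/252 - 306774) - 251706 = (-29/21 - 306774) - 251706 = -6442283/21 - 251706 = -11728109/21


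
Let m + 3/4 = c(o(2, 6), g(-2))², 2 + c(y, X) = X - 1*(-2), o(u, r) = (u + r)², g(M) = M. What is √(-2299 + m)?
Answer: I*√9183/2 ≈ 47.914*I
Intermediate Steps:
o(u, r) = (r + u)²
c(y, X) = X (c(y, X) = -2 + (X - 1*(-2)) = -2 + (X + 2) = -2 + (2 + X) = X)
m = 13/4 (m = -¾ + (-2)² = -¾ + 4 = 13/4 ≈ 3.2500)
√(-2299 + m) = √(-2299 + 13/4) = √(-9183/4) = I*√9183/2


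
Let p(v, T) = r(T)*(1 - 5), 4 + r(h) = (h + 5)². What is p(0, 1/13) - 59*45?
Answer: -463415/169 ≈ -2742.1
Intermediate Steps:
r(h) = -4 + (5 + h)² (r(h) = -4 + (h + 5)² = -4 + (5 + h)²)
p(v, T) = 16 - 4*(5 + T)² (p(v, T) = (-4 + (5 + T)²)*(1 - 5) = (-4 + (5 + T)²)*(-4) = 16 - 4*(5 + T)²)
p(0, 1/13) - 59*45 = (16 - 4*(5 + 1/13)²) - 59*45 = (16 - 4*(5 + 1/13)²) - 2655 = (16 - 4*(66/13)²) - 2655 = (16 - 4*4356/169) - 2655 = (16 - 17424/169) - 2655 = -14720/169 - 2655 = -463415/169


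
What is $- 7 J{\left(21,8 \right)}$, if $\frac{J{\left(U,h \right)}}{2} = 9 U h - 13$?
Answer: $-20986$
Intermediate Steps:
$J{\left(U,h \right)} = -26 + 18 U h$ ($J{\left(U,h \right)} = 2 \left(9 U h - 13\right) = 2 \left(-13 + 9 U h\right) = -26 + 18 U h$)
$- 7 J{\left(21,8 \right)} = - 7 \left(-26 + 18 \cdot 21 \cdot 8\right) = - 7 \left(-26 + 3024\right) = \left(-7\right) 2998 = -20986$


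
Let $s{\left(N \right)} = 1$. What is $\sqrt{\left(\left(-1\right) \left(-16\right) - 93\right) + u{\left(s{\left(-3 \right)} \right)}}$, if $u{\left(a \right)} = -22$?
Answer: $3 i \sqrt{11} \approx 9.9499 i$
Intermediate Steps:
$\sqrt{\left(\left(-1\right) \left(-16\right) - 93\right) + u{\left(s{\left(-3 \right)} \right)}} = \sqrt{\left(\left(-1\right) \left(-16\right) - 93\right) - 22} = \sqrt{\left(16 - 93\right) - 22} = \sqrt{-77 - 22} = \sqrt{-99} = 3 i \sqrt{11}$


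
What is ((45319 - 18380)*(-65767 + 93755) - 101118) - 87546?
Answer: 753780068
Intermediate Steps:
((45319 - 18380)*(-65767 + 93755) - 101118) - 87546 = (26939*27988 - 101118) - 87546 = (753968732 - 101118) - 87546 = 753867614 - 87546 = 753780068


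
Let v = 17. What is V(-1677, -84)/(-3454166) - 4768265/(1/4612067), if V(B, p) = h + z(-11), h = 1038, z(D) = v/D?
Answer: -835587398081043238031/37995826 ≈ -2.1992e+13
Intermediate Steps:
z(D) = 17/D
V(B, p) = 11401/11 (V(B, p) = 1038 + 17/(-11) = 1038 + 17*(-1/11) = 1038 - 17/11 = 11401/11)
V(-1677, -84)/(-3454166) - 4768265/(1/4612067) = (11401/11)/(-3454166) - 4768265/(1/4612067) = (11401/11)*(-1/3454166) - 4768265/1/4612067 = -11401/37995826 - 4768265*4612067 = -11401/37995826 - 21991557653755 = -835587398081043238031/37995826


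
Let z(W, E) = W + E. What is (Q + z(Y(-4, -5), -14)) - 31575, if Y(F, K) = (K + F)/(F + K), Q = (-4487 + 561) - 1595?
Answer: -37109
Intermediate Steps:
Q = -5521 (Q = -3926 - 1595 = -5521)
Y(F, K) = 1 (Y(F, K) = (F + K)/(F + K) = 1)
z(W, E) = E + W
(Q + z(Y(-4, -5), -14)) - 31575 = (-5521 + (-14 + 1)) - 31575 = (-5521 - 13) - 31575 = -5534 - 31575 = -37109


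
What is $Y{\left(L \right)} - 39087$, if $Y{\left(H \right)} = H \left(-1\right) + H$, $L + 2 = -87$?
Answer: $-39087$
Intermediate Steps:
$L = -89$ ($L = -2 - 87 = -89$)
$Y{\left(H \right)} = 0$ ($Y{\left(H \right)} = - H + H = 0$)
$Y{\left(L \right)} - 39087 = 0 - 39087 = -39087$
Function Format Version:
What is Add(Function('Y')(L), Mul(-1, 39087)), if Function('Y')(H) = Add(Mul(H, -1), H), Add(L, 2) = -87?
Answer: -39087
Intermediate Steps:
L = -89 (L = Add(-2, -87) = -89)
Function('Y')(H) = 0 (Function('Y')(H) = Add(Mul(-1, H), H) = 0)
Add(Function('Y')(L), Mul(-1, 39087)) = Add(0, Mul(-1, 39087)) = Add(0, -39087) = -39087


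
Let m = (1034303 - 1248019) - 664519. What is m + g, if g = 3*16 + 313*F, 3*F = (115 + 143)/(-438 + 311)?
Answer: -111556667/127 ≈ -8.7840e+5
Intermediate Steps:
F = -86/127 (F = ((115 + 143)/(-438 + 311))/3 = (258/(-127))/3 = (258*(-1/127))/3 = (⅓)*(-258/127) = -86/127 ≈ -0.67717)
m = -878235 (m = -213716 - 664519 = -878235)
g = -20822/127 (g = 3*16 + 313*(-86/127) = 48 - 26918/127 = -20822/127 ≈ -163.95)
m + g = -878235 - 20822/127 = -111556667/127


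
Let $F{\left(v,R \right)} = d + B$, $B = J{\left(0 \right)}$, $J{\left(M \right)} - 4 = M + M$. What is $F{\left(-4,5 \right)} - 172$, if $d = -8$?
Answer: $-176$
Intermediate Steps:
$J{\left(M \right)} = 4 + 2 M$ ($J{\left(M \right)} = 4 + \left(M + M\right) = 4 + 2 M$)
$B = 4$ ($B = 4 + 2 \cdot 0 = 4 + 0 = 4$)
$F{\left(v,R \right)} = -4$ ($F{\left(v,R \right)} = -8 + 4 = -4$)
$F{\left(-4,5 \right)} - 172 = -4 - 172 = -176$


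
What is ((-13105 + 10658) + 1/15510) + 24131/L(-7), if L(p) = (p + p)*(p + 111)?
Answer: -27816897337/11291280 ≈ -2463.6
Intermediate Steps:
L(p) = 2*p*(111 + p) (L(p) = (2*p)*(111 + p) = 2*p*(111 + p))
((-13105 + 10658) + 1/15510) + 24131/L(-7) = ((-13105 + 10658) + 1/15510) + 24131/((2*(-7)*(111 - 7))) = (-2447 + 1/15510) + 24131/((2*(-7)*104)) = -37952969/15510 + 24131/(-1456) = -37952969/15510 + 24131*(-1/1456) = -37952969/15510 - 24131/1456 = -27816897337/11291280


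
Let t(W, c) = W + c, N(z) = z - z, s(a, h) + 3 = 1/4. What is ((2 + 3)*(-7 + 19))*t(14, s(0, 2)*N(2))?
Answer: 840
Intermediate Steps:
s(a, h) = -11/4 (s(a, h) = -3 + 1/4 = -3 + ¼ = -11/4)
N(z) = 0
((2 + 3)*(-7 + 19))*t(14, s(0, 2)*N(2)) = ((2 + 3)*(-7 + 19))*(14 - 11/4*0) = (5*12)*(14 + 0) = 60*14 = 840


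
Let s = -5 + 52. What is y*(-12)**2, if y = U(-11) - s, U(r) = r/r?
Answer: -6624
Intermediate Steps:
U(r) = 1
s = 47
y = -46 (y = 1 - 1*47 = 1 - 47 = -46)
y*(-12)**2 = -46*(-12)**2 = -46*144 = -6624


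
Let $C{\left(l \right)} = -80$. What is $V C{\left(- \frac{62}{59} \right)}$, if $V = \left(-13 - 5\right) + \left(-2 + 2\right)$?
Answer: $1440$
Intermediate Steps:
$V = -18$ ($V = -18 + 0 = -18$)
$V C{\left(- \frac{62}{59} \right)} = \left(-18\right) \left(-80\right) = 1440$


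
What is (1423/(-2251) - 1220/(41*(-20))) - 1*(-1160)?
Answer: 107136528/92291 ≈ 1160.9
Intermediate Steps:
(1423/(-2251) - 1220/(41*(-20))) - 1*(-1160) = (1423*(-1/2251) - 1220/(-820)) + 1160 = (-1423/2251 - 1220*(-1/820)) + 1160 = (-1423/2251 + 61/41) + 1160 = 78968/92291 + 1160 = 107136528/92291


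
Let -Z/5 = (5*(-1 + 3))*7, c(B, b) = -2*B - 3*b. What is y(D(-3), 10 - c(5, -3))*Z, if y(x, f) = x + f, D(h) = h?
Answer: -2800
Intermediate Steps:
c(B, b) = -3*b - 2*B
Z = -350 (Z = -5*5*(-1 + 3)*7 = -5*5*2*7 = -50*7 = -5*70 = -350)
y(x, f) = f + x
y(D(-3), 10 - c(5, -3))*Z = ((10 - (-3*(-3) - 2*5)) - 3)*(-350) = ((10 - (9 - 10)) - 3)*(-350) = ((10 - 1*(-1)) - 3)*(-350) = ((10 + 1) - 3)*(-350) = (11 - 3)*(-350) = 8*(-350) = -2800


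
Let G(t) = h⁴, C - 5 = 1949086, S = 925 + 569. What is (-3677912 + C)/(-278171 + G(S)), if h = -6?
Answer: 1728821/276875 ≈ 6.2440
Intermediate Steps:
S = 1494
C = 1949091 (C = 5 + 1949086 = 1949091)
G(t) = 1296 (G(t) = (-6)⁴ = 1296)
(-3677912 + C)/(-278171 + G(S)) = (-3677912 + 1949091)/(-278171 + 1296) = -1728821/(-276875) = -1728821*(-1/276875) = 1728821/276875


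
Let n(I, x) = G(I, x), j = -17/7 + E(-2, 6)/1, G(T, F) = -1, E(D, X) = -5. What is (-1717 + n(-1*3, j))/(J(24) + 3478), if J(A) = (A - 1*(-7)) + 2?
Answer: -1718/3511 ≈ -0.48932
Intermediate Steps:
J(A) = 9 + A (J(A) = (A + 7) + 2 = (7 + A) + 2 = 9 + A)
j = -52/7 (j = -17/7 - 5/1 = -17*1/7 - 5*1 = -17/7 - 5 = -52/7 ≈ -7.4286)
n(I, x) = -1
(-1717 + n(-1*3, j))/(J(24) + 3478) = (-1717 - 1)/((9 + 24) + 3478) = -1718/(33 + 3478) = -1718/3511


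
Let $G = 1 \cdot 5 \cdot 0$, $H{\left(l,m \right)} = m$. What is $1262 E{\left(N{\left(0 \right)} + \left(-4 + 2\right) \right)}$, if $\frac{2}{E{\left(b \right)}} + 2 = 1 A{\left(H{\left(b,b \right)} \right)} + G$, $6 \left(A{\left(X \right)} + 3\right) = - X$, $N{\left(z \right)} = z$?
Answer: $- \frac{3786}{7} \approx -540.86$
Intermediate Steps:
$A{\left(X \right)} = -3 - \frac{X}{6}$ ($A{\left(X \right)} = -3 + \frac{\left(-1\right) X}{6} = -3 - \frac{X}{6}$)
$G = 0$ ($G = 5 \cdot 0 = 0$)
$E{\left(b \right)} = \frac{2}{-5 - \frac{b}{6}}$ ($E{\left(b \right)} = \frac{2}{-2 + \left(1 \left(-3 - \frac{b}{6}\right) + 0\right)} = \frac{2}{-2 + \left(\left(-3 - \frac{b}{6}\right) + 0\right)} = \frac{2}{-2 - \left(3 + \frac{b}{6}\right)} = \frac{2}{-5 - \frac{b}{6}}$)
$1262 E{\left(N{\left(0 \right)} + \left(-4 + 2\right) \right)} = 1262 \left(- \frac{12}{30 + \left(0 + \left(-4 + 2\right)\right)}\right) = 1262 \left(- \frac{12}{30 + \left(0 - 2\right)}\right) = 1262 \left(- \frac{12}{30 - 2}\right) = 1262 \left(- \frac{12}{28}\right) = 1262 \left(\left(-12\right) \frac{1}{28}\right) = 1262 \left(- \frac{3}{7}\right) = - \frac{3786}{7}$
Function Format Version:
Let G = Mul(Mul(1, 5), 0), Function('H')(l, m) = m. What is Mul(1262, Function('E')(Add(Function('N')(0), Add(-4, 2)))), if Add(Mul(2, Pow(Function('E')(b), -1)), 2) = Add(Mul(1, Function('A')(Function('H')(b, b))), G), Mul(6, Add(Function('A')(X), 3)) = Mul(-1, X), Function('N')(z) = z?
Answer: Rational(-3786, 7) ≈ -540.86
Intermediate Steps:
Function('A')(X) = Add(-3, Mul(Rational(-1, 6), X)) (Function('A')(X) = Add(-3, Mul(Rational(1, 6), Mul(-1, X))) = Add(-3, Mul(Rational(-1, 6), X)))
G = 0 (G = Mul(5, 0) = 0)
Function('E')(b) = Mul(2, Pow(Add(-5, Mul(Rational(-1, 6), b)), -1)) (Function('E')(b) = Mul(2, Pow(Add(-2, Add(Mul(1, Add(-3, Mul(Rational(-1, 6), b))), 0)), -1)) = Mul(2, Pow(Add(-2, Add(Add(-3, Mul(Rational(-1, 6), b)), 0)), -1)) = Mul(2, Pow(Add(-2, Add(-3, Mul(Rational(-1, 6), b))), -1)) = Mul(2, Pow(Add(-5, Mul(Rational(-1, 6), b)), -1)))
Mul(1262, Function('E')(Add(Function('N')(0), Add(-4, 2)))) = Mul(1262, Mul(-12, Pow(Add(30, Add(0, Add(-4, 2))), -1))) = Mul(1262, Mul(-12, Pow(Add(30, Add(0, -2)), -1))) = Mul(1262, Mul(-12, Pow(Add(30, -2), -1))) = Mul(1262, Mul(-12, Pow(28, -1))) = Mul(1262, Mul(-12, Rational(1, 28))) = Mul(1262, Rational(-3, 7)) = Rational(-3786, 7)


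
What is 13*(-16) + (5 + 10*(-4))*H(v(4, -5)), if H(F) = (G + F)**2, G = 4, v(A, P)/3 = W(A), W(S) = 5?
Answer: -12843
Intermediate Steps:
v(A, P) = 15 (v(A, P) = 3*5 = 15)
H(F) = (4 + F)**2
13*(-16) + (5 + 10*(-4))*H(v(4, -5)) = 13*(-16) + (5 + 10*(-4))*(4 + 15)**2 = -208 + (5 - 40)*19**2 = -208 - 35*361 = -208 - 12635 = -12843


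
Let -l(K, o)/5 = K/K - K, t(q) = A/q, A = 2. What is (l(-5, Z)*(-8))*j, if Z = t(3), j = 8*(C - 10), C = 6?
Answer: -7680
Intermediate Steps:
j = -32 (j = 8*(6 - 10) = 8*(-4) = -32)
t(q) = 2/q
Z = ⅔ (Z = 2/3 = 2*(⅓) = ⅔ ≈ 0.66667)
l(K, o) = -5 + 5*K (l(K, o) = -5*(K/K - K) = -5*(1 - K) = -5 + 5*K)
(l(-5, Z)*(-8))*j = ((-5 + 5*(-5))*(-8))*(-32) = ((-5 - 25)*(-8))*(-32) = -30*(-8)*(-32) = 240*(-32) = -7680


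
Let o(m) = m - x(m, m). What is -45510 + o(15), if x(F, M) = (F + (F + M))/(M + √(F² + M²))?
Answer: -45492 - 3*√2 ≈ -45496.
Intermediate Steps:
x(F, M) = (M + 2*F)/(M + √(F² + M²))
o(m) = m - 3*m/(m + √2*√(m²)) (o(m) = m - (m + 2*m)/(m + √(m² + m²)) = m - 3*m/(m + √(2*m²)) = m - 3*m/(m + √2*√(m²)))
-45510 + o(15) = -45510 + 15*(-3 + 15 + √2*√(15²))/(15 + √2*√(15²)) = -45510 + 15*(-3 + 15 + √2*√225)/(15 + √2*√225) = -45510 + 15*(-3 + 15 + √2*15)/(15 + √2*15) = -45510 + 15*(-3 + 15 + 15*√2)/(15 + 15*√2) = -45510 + 15*(12 + 15*√2)/(15 + 15*√2)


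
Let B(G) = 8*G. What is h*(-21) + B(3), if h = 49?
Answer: -1005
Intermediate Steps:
h*(-21) + B(3) = 49*(-21) + 8*3 = -1029 + 24 = -1005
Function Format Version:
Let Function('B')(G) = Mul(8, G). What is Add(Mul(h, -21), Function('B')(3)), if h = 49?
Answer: -1005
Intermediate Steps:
Add(Mul(h, -21), Function('B')(3)) = Add(Mul(49, -21), Mul(8, 3)) = Add(-1029, 24) = -1005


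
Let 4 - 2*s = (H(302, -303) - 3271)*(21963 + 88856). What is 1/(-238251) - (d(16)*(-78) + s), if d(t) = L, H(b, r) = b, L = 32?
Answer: -78388539446375/476502 ≈ -1.6451e+8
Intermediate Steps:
d(t) = 32
s = 329021615/2 (s = 2 - (302 - 3271)*(21963 + 88856)/2 = 2 - (-2969)*110819/2 = 2 - ½*(-329021611) = 2 + 329021611/2 = 329021615/2 ≈ 1.6451e+8)
1/(-238251) - (d(16)*(-78) + s) = 1/(-238251) - (32*(-78) + 329021615/2) = -1/238251 - (-2496 + 329021615/2) = -1/238251 - 1*329016623/2 = -1/238251 - 329016623/2 = -78388539446375/476502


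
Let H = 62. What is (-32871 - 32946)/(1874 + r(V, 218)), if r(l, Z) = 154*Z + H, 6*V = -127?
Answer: -21939/11836 ≈ -1.8536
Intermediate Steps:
V = -127/6 (V = (⅙)*(-127) = -127/6 ≈ -21.167)
r(l, Z) = 62 + 154*Z (r(l, Z) = 154*Z + 62 = 62 + 154*Z)
(-32871 - 32946)/(1874 + r(V, 218)) = (-32871 - 32946)/(1874 + (62 + 154*218)) = -65817/(1874 + (62 + 33572)) = -65817/(1874 + 33634) = -65817/35508 = -65817*1/35508 = -21939/11836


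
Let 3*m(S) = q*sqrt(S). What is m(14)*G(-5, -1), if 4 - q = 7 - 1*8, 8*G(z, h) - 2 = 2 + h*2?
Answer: 5*sqrt(14)/12 ≈ 1.5590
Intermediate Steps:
G(z, h) = 1/2 + h/4 (G(z, h) = 1/4 + (2 + h*2)/8 = 1/4 + (2 + 2*h)/8 = 1/4 + (1/4 + h/4) = 1/2 + h/4)
q = 5 (q = 4 - (7 - 1*8) = 4 - (7 - 8) = 4 - 1*(-1) = 4 + 1 = 5)
m(S) = 5*sqrt(S)/3 (m(S) = (5*sqrt(S))/3 = 5*sqrt(S)/3)
m(14)*G(-5, -1) = (5*sqrt(14)/3)*(1/2 + (1/4)*(-1)) = (5*sqrt(14)/3)*(1/2 - 1/4) = (5*sqrt(14)/3)*(1/4) = 5*sqrt(14)/12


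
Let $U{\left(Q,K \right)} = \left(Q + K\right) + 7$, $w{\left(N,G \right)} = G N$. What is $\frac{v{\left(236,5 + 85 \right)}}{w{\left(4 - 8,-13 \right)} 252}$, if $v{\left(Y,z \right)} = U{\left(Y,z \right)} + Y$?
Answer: $\frac{569}{13104} \approx 0.043422$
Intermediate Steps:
$U{\left(Q,K \right)} = 7 + K + Q$ ($U{\left(Q,K \right)} = \left(K + Q\right) + 7 = 7 + K + Q$)
$v{\left(Y,z \right)} = 7 + z + 2 Y$ ($v{\left(Y,z \right)} = \left(7 + z + Y\right) + Y = \left(7 + Y + z\right) + Y = 7 + z + 2 Y$)
$\frac{v{\left(236,5 + 85 \right)}}{w{\left(4 - 8,-13 \right)} 252} = \frac{7 + \left(5 + 85\right) + 2 \cdot 236}{- 13 \left(4 - 8\right) 252} = \frac{7 + 90 + 472}{\left(-13\right) \left(-4\right) 252} = \frac{569}{52 \cdot 252} = \frac{569}{13104}$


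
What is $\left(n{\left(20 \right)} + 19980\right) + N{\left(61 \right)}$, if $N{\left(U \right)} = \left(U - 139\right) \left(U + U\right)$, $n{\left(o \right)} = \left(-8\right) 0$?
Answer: $10464$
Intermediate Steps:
$n{\left(o \right)} = 0$
$N{\left(U \right)} = 2 U \left(-139 + U\right)$ ($N{\left(U \right)} = \left(-139 + U\right) 2 U = 2 U \left(-139 + U\right)$)
$\left(n{\left(20 \right)} + 19980\right) + N{\left(61 \right)} = \left(0 + 19980\right) + 2 \cdot 61 \left(-139 + 61\right) = 19980 + 2 \cdot 61 \left(-78\right) = 19980 - 9516 = 10464$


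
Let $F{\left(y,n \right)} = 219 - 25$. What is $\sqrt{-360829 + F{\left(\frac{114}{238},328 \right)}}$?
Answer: $i \sqrt{360635} \approx 600.53 i$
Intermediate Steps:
$F{\left(y,n \right)} = 194$
$\sqrt{-360829 + F{\left(\frac{114}{238},328 \right)}} = \sqrt{-360829 + 194} = \sqrt{-360635} = i \sqrt{360635}$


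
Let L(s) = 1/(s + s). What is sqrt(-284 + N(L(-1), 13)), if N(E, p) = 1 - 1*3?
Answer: I*sqrt(286) ≈ 16.912*I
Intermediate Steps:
L(s) = 1/(2*s)
N(E, p) = -2 (N(E, p) = 1 - 3 = -2)
sqrt(-284 + N(L(-1), 13)) = sqrt(-284 - 2) = sqrt(-286) = I*sqrt(286)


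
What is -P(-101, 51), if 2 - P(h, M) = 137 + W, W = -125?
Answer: 10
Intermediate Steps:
P(h, M) = -10 (P(h, M) = 2 - (137 - 125) = 2 - 1*12 = 2 - 12 = -10)
-P(-101, 51) = -1*(-10) = 10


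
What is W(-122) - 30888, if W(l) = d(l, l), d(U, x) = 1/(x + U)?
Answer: -7536673/244 ≈ -30888.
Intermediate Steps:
d(U, x) = 1/(U + x)
W(l) = 1/(2*l) (W(l) = 1/(l + l) = 1/(2*l))
W(-122) - 30888 = (1/2)/(-122) - 30888 = (1/2)*(-1/122) - 30888 = -1/244 - 30888 = -7536673/244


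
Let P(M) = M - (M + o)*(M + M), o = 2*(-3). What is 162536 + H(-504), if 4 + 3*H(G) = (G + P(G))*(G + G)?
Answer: 519696308/3 ≈ 1.7323e+8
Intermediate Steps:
o = -6
P(M) = M - 2*M*(-6 + M) (P(M) = M - (M - 6)*(M + M) = M - (-6 + M)*2*M = M - 2*M*(-6 + M))
H(G) = -4/3 + 2*G*(G + G*(13 - 2*G))/3 (H(G) = -4/3 + ((G + G*(13 - 2*G))*(G + G))/3 = -4/3 + ((G + G*(13 - 2*G))*(2*G))/3 = -4/3 + (2*G*(G + G*(13 - 2*G)))/3 = -4/3 + 2*G*(G + G*(13 - 2*G))/3)
162536 + H(-504) = 162536 + (-4/3 - 4/3*(-504)**3 + (28/3)*(-504)**2) = 162536 + (-4/3 - 4/3*(-128024064) + (28/3)*254016) = 162536 + (-4/3 + 170698752 + 2370816) = 162536 + 519208700/3 = 519696308/3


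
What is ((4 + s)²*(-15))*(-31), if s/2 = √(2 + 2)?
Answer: 29760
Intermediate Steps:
s = 4 (s = 2*√(2 + 2) = 2*√4 = 2*2 = 4)
((4 + s)²*(-15))*(-31) = ((4 + 4)²*(-15))*(-31) = (8²*(-15))*(-31) = (64*(-15))*(-31) = -960*(-31) = 29760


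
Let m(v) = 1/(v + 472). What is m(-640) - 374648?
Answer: -62940865/168 ≈ -3.7465e+5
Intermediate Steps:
m(v) = 1/(472 + v)
m(-640) - 374648 = 1/(472 - 640) - 374648 = 1/(-168) - 374648 = -1/168 - 374648 = -62940865/168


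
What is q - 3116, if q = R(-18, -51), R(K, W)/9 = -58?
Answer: -3638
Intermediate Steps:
R(K, W) = -522 (R(K, W) = 9*(-58) = -522)
q = -522
q - 3116 = -522 - 3116 = -3638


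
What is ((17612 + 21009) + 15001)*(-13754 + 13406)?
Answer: -18660456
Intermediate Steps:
((17612 + 21009) + 15001)*(-13754 + 13406) = (38621 + 15001)*(-348) = 53622*(-348) = -18660456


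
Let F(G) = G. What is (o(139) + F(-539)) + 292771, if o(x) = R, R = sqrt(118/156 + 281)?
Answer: 292232 + sqrt(1714206)/78 ≈ 2.9225e+5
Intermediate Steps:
R = sqrt(1714206)/78 (R = sqrt(118*(1/156) + 281) = sqrt(59/78 + 281) = sqrt(21977/78) = sqrt(1714206)/78 ≈ 16.786)
o(x) = sqrt(1714206)/78
(o(139) + F(-539)) + 292771 = (sqrt(1714206)/78 - 539) + 292771 = (-539 + sqrt(1714206)/78) + 292771 = 292232 + sqrt(1714206)/78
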